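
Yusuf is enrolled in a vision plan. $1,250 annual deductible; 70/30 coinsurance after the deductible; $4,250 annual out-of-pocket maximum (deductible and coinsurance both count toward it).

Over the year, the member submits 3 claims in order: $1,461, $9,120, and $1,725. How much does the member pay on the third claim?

$200.70

#1 ($1,461): $1,250 finishes the deductible; $211 goes to coinsurance; coinsurance $211 × 30% = $63.30. Member pays $1,313.30; OOP now $1,313.30.
#2 ($9,120): 30% coinsurance on $9,120 = $2,736. Cost to member: $2,736. OOP to date $4,049.30.
#3 ($1,725): 30% coinsurance on $1,725 = $517.50. That would push OOP to $4,566.80, over the $4,250 cap, so member pays $4,250 − $4,049.30 = $200.70.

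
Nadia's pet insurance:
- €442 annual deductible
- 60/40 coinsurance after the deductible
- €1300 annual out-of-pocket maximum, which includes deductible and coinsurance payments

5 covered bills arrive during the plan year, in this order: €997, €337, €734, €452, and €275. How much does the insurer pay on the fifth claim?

#1 (€997): deductible takes €442, €555 remains; 40% of €555 = €222. Owner pays €664; OOP now €664. Insurer: €997 − €664 = €333.
#2 (€337): deductible met; 40% of €337 = €134.80. Owner owes €134.80 (running OOP €798.80). Insurer: €337 − €134.80 = €202.20.
#3 (€734): deductible met; 40% of €734 = €293.60. Owner owes €293.60 (running OOP €1092.40). Plan pays €734 − €293.60 = €440.40.
#4 (€452): deductible already satisfied, so owner's share is 40% × €452 = €180.80. Owner owes €180.80 (running OOP €1273.20). Plan pays €452 − €180.80 = €271.20.
#5 (€275): deductible already satisfied, so owner's share is 40% × €275 = €110. That would push OOP to €1383.20, over the €1300 cap, so owner pays €1300 − €1273.20 = €26.80. Plan pays €275 − €26.80 = €248.20.

€248.20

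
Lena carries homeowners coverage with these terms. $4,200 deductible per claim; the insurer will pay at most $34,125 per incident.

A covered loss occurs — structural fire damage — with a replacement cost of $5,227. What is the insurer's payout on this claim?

$1,027

Subtract the deductible: $5,227 − $4,200 = $1,027.
That's under the $34,125 cap, so the insurer reimburses the full $1,027.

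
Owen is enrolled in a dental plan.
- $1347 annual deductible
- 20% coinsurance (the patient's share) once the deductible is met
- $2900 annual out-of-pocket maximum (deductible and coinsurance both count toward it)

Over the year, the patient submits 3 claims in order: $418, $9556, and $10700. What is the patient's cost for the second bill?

#1 ($418): entire amount goes to the deductible. Cost to patient: $418. OOP to date $418.
#2 ($9556): $929 to deductible, leaving $8627; patient's 20% is $1725.40. Claim cost before the cap: $929 + $1725.40 = $2654.40. OOP would hit $3072.40 > $2900, so the cap limits the patient to $2900 − $418 = $2482.

$2482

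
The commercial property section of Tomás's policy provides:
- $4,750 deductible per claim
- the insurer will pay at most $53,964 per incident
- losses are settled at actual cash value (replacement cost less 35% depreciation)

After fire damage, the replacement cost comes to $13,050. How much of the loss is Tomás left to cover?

Actual cash value after 35% depreciation: $13,050 × 65% = $8,482.50.
Less the $4,750 deductible: $8,482.50 − $4,750 = $3,732.50.
$3,732.50 is within the $53,964 limit, so the insurer pays $3,732.50.
The business bears the rest of the original loss: $13,050 − $3,732.50 = $9,317.50.

$9,317.50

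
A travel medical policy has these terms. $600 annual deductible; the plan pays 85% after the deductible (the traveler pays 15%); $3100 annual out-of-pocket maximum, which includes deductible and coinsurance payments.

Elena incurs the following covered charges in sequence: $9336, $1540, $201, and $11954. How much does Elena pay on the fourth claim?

#1 ($9336): $600 to deductible, leaving $8736; coinsurance $8736 × 15% = $1310.40. Cost to traveler: $1910.40. OOP to date $1910.40.
#2 ($1540): deductible already satisfied, so traveler's share is 15% × $1540 = $231. Traveler pays $231; OOP now $2141.40.
#3 ($201): deductible already satisfied, so traveler's share is 15% × $201 = $30.15. Traveler pays $30.15; OOP now $2171.55.
#4 ($11954): 15% coinsurance on $11954 = $1793.10. OOP would hit $3964.65 > $3100, so the cap limits the traveler to $3100 − $2171.55 = $928.45.

$928.45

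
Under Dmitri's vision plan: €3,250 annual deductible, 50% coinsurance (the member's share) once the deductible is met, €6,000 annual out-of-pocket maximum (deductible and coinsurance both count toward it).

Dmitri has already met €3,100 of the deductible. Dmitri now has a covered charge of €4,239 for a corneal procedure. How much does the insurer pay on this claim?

€2,044.50

€3,100 of the €3,250 deductible is already met, leaving €150.
After the €150 deductible portion, €4,239 − €150 = €4,089 is subject to coinsurance.
Coinsurance: €4,089 × 50% = €2,044.50.
That puts the member's cost at €150 + €2,044.50 = €2,194.50 before any cap.
Cumulative spending €3,100 + €2,194.50 = €5,294.50 stays under the €6,000 maximum.
The insurer covers the remainder: €4,239 − €2,194.50 = €2,044.50.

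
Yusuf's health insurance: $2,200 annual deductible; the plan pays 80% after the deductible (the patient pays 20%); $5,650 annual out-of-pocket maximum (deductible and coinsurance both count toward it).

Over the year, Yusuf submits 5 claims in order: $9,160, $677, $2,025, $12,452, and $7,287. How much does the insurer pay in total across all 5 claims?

Bill 1, $9,160: $2,200 to deductible, leaving $6,960; 20% of $6,960 = $1,392. Cost to patient: $3,592. OOP to date $3,592. Plan pays $9,160 − $3,592 = $5,568.
Bill 2, $677: deductible met; 20% of $677 = $135.40. Patient pays $135.40; OOP now $3,727.40. Insurer: $677 − $135.40 = $541.60.
Bill 3, $2,025: deductible met; 20% of $2,025 = $405. Cost to patient: $405. OOP to date $4,132.40. Insurer: $2,025 − $405 = $1,620.
Bill 4, $12,452: deductible already satisfied, so patient's share is 20% × $12,452 = $2,490.40. Adding that to $4,132.40 gives $6,622.80, past the $5,650 cap; patient pays only $5,650 − $4,132.40 = $1,517.60. Insurer: $12,452 − $1,517.60 = $10,934.40.
Bill 5, $7,287: 20% coinsurance on $7,287 = $1,457.40. OOP would hit $7,107.40 > $5,650, so the cap limits the patient to $5,650 − $5,650 = $0. Plan pays $7,287 − $0 = $7,287.
Insurer total: $5,568 + $541.60 + $1,620 + $10,934.40 + $7,287 = $25,951.

$25,951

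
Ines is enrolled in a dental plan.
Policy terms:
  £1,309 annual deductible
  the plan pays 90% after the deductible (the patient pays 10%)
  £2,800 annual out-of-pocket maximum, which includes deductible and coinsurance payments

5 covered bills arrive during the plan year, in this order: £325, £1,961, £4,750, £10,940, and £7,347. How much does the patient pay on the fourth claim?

£918.30

Bill 1, £325: fully absorbed by the deductible. Patient pays £325; OOP now £325.
Bill 2, £1,961: deductible takes £984, £977 remains; coinsurance £977 × 10% = £97.70. Patient pays £1,081.70; OOP now £1,406.70.
Bill 3, £4,750: deductible met; 10% of £4,750 = £475. Cost to patient: £475. OOP to date £1,881.70.
Bill 4, £10,940: deductible met; 10% of £10,940 = £1,094. Adding that to £1,881.70 gives £2,975.70, past the £2,800 cap; patient pays only £2,800 − £1,881.70 = £918.30.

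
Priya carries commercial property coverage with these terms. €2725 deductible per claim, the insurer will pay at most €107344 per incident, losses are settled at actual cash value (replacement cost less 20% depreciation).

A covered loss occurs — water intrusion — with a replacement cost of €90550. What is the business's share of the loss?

€20835

Actual cash value after 20% depreciation: €90550 × 80% = €72440.
After the deductible, €72440 − €2725 = €69715 remains.
€69715 ≤ €107344, so the limit doesn't bind; insurer pays €69715.
The business bears the rest of the original loss: €90550 − €69715 = €20835.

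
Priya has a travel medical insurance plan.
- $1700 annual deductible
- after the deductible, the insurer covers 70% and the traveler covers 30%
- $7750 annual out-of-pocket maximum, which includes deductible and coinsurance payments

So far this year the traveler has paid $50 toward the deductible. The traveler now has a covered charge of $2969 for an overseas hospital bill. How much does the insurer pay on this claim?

Remaining deductible: $1700 − $50 = $1650.
After the $1650 deductible portion, $2969 − $1650 = $1319 is subject to coinsurance.
30% of $1319 = $395.70 falls to the traveler.
That puts the traveler's cost at $1650 + $395.70 = $2045.70 before any cap.
Year-to-date out-of-pocket becomes $50 + $2045.70 = $2095.70, still under the $7750 maximum, so no cap applies.
The insurer covers the remainder: $2969 − $2045.70 = $923.30.

$923.30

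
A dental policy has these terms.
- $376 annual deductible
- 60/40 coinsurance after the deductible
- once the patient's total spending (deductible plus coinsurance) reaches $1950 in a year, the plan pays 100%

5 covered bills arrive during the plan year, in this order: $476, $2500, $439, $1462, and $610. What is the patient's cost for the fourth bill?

Claim 1 — $476: deductible takes $376, $100 remains; coinsurance $100 × 40% = $40. Patient pays $416; OOP now $416.
Claim 2 — $2500: deductible met; 40% of $2500 = $1000. Patient pays $1000; OOP now $1416.
Claim 3 — $439: deductible met; 40% of $439 = $175.60. Patient owes $175.60 (running OOP $1591.60).
Claim 4 — $1462: 40% coinsurance on $1462 = $584.80. That would push OOP to $2176.40, over the $1950 cap, so patient pays $1950 − $1591.60 = $358.40.

$358.40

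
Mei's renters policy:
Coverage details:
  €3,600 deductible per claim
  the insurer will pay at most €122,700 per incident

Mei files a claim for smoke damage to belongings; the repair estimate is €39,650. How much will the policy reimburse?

After the deductible, €39,650 − €3,600 = €36,050 remains.
€36,050 ≤ €122,700, so the limit doesn't bind; insurer pays €36,050.

€36,050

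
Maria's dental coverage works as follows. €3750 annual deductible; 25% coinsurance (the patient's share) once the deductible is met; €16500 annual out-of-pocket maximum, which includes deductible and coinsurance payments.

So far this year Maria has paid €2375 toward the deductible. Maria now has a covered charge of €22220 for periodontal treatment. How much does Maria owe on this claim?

Deductible still to meet: €3750 − €2375 = €1375.
The remaining €20845 (= €22220 − €1375) moves to coinsurance.
Patient's 25% share of €20845 is €5211.25.
That puts the patient's cost at €1375 + €5211.25 = €6586.25 before any cap.
Cumulative spending €2375 + €6586.25 = €8961.25 stays under the €16500 maximum.

€6586.25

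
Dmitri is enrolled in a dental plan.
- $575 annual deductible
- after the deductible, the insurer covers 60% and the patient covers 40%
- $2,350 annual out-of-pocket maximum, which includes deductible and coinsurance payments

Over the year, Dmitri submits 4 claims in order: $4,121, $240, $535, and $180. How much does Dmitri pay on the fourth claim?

Claim 1 ($4,121): $575 finishes the deductible; $3,546 goes to coinsurance; 40% of $3,546 = $1,418.40. Patient pays $1,993.40; OOP now $1,993.40.
Claim 2 ($240): 40% coinsurance on $240 = $96. Cost to patient: $96. OOP to date $2,089.40.
Claim 3 ($535): deductible already satisfied, so patient's share is 40% × $535 = $214. Cost to patient: $214. OOP to date $2,303.40.
Claim 4 ($180): 40% coinsurance on $180 = $72. Adding that to $2,303.40 gives $2,375.40, past the $2,350 cap; patient pays only $2,350 − $2,303.40 = $46.60.

$46.60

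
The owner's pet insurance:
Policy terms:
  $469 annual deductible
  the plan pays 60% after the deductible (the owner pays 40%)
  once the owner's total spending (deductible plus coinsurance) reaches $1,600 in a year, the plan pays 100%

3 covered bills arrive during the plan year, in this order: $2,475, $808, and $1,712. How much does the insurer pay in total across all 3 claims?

$3,395

#1 ($2,475): $469 to deductible, leaving $2,006; owner's 40% is $802.40. Owner pays $1,271.40; OOP now $1,271.40. Insurer: $2,475 − $1,271.40 = $1,203.60.
#2 ($808): deductible already satisfied, so owner's share is 40% × $808 = $323.20. Owner owes $323.20 (running OOP $1,594.60). Plan pays $808 − $323.20 = $484.80.
#3 ($1,712): 40% coinsurance on $1,712 = $684.80. OOP would hit $2,279.40 > $1,600, so the cap limits the owner to $1,600 − $1,594.60 = $5.40. Plan pays $1,712 − $5.40 = $1,706.60.
Insurer total = bills − owner's total = $4,995 − $1,600 = $3,395.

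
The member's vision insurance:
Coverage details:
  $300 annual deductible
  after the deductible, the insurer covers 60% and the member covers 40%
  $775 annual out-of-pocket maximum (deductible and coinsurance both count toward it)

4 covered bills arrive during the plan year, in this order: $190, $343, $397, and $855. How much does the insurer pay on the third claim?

Claim 1 ($190): entire amount goes to the deductible. Cost to member: $190. OOP to date $190. Insurer: $190 − $190 = $0.
Claim 2 ($343): $110 finishes the deductible; $233 goes to coinsurance; member's 40% is $93.20. Member pays $203.20; OOP now $393.20. Plan pays $343 − $203.20 = $139.80.
Claim 3 ($397): 40% coinsurance on $397 = $158.80. Member pays $158.80; OOP now $552. Plan pays $397 − $158.80 = $238.20.

$238.20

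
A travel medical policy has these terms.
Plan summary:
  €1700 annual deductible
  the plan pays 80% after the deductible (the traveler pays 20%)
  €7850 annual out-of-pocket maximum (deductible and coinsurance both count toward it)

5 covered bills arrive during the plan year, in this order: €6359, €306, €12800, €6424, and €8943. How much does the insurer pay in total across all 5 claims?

€26982

Claim 1 — €6359: deductible takes €1700, €4659 remains; traveler's 20% is €931.80. Traveler owes €2631.80 (running OOP €2631.80). Insurer: €6359 − €2631.80 = €3727.20.
Claim 2 — €306: deductible met; 20% of €306 = €61.20. Cost to traveler: €61.20. OOP to date €2693. Insurer: €306 − €61.20 = €244.80.
Claim 3 — €12800: 20% coinsurance on €12800 = €2560. Traveler owes €2560 (running OOP €5253). Insurer: €12800 − €2560 = €10240.
Claim 4 — €6424: deductible met; 20% of €6424 = €1284.80. Traveler owes €1284.80 (running OOP €6537.80). Plan pays €6424 − €1284.80 = €5139.20.
Claim 5 — €8943: 20% coinsurance on €8943 = €1788.60. Adding that to €6537.80 gives €8326.40, past the €7850 cap; traveler pays only €7850 − €6537.80 = €1312.20. Insurer: €8943 − €1312.20 = €7630.80.
Insurer total = bills − traveler's total = €34832 − €7850 = €26982.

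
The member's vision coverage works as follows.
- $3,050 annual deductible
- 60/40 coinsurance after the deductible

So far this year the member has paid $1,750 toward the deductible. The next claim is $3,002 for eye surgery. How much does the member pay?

$1,980.80

$1,750 of the $3,050 deductible is already met, leaving $1,300.
That leaves $3,002 − $1,300 = $1,702 for coinsurance.
Coinsurance: $1,702 × 40% = $680.80.
Member responsibility: $1,300 + $680.80 = $1,980.80.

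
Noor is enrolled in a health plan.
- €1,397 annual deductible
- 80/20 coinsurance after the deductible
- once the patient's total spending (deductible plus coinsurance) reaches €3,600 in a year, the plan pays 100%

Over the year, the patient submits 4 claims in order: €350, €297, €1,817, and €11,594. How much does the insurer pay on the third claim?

€853.60

Claim 1 (€350): all of it applies to the deductible. Cost to patient: €350. OOP to date €350. Insurer: €350 − €350 = €0.
Claim 2 (€297): entire amount goes to the deductible. Patient owes €297 (running OOP €647). Insurer: €297 − €297 = €0.
Claim 3 (€1,817): €750 finishes the deductible; €1,067 goes to coinsurance; coinsurance €1,067 × 20% = €213.40. Patient owes €963.40 (running OOP €1,610.40). Plan pays €1,817 − €963.40 = €853.60.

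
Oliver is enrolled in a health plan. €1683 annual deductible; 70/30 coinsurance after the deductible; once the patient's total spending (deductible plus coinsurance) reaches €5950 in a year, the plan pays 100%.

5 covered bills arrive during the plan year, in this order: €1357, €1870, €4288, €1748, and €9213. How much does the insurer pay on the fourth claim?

€1223.60

#1 (€1357): entire amount goes to the deductible. Patient pays €1357; OOP now €1357. Plan pays €1357 − €1357 = €0.
#2 (€1870): deductible takes €326, €1544 remains; patient's 30% is €463.20. Cost to patient: €789.20. OOP to date €2146.20. Plan pays €1870 − €789.20 = €1080.80.
#3 (€4288): deductible already satisfied, so patient's share is 30% × €4288 = €1286.40. Patient owes €1286.40 (running OOP €3432.60). Plan pays €4288 − €1286.40 = €3001.60.
#4 (€1748): deductible already satisfied, so patient's share is 30% × €1748 = €524.40. Cost to patient: €524.40. OOP to date €3957. Plan pays €1748 − €524.40 = €1223.60.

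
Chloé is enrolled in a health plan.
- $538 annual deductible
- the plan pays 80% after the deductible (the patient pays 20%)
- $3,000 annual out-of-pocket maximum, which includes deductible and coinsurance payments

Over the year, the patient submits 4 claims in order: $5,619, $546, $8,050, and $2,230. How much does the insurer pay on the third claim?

$6,713.40

Claim 1 — $5,619: $538 finishes the deductible; $5,081 goes to coinsurance; coinsurance $5,081 × 20% = $1,016.20. Patient owes $1,554.20 (running OOP $1,554.20). Insurer: $5,619 − $1,554.20 = $4,064.80.
Claim 2 — $546: deductible already satisfied, so patient's share is 20% × $546 = $109.20. Cost to patient: $109.20. OOP to date $1,663.40. Insurer: $546 − $109.20 = $436.80.
Claim 3 — $8,050: deductible met; 20% of $8,050 = $1,610. Adding that to $1,663.40 gives $3,273.40, past the $3,000 cap; patient pays only $3,000 − $1,663.40 = $1,336.60. Insurer: $8,050 − $1,336.60 = $6,713.40.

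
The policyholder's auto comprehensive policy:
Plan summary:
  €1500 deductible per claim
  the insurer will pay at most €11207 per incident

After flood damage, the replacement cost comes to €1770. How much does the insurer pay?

€270

After the deductible, €1770 − €1500 = €270 remains.
€270 is within the €11207 limit, so the insurer pays €270.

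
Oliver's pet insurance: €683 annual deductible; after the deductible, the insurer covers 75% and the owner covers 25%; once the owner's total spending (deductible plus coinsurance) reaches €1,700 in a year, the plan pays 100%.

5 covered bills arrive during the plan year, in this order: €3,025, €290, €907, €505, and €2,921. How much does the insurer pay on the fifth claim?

€2,915

Bill 1, €3,025: €683 finishes the deductible; €2,342 goes to coinsurance; 25% of €2,342 = €585.50. Owner pays €1,268.50; OOP now €1,268.50. Insurer: €3,025 − €1,268.50 = €1,756.50.
Bill 2, €290: 25% coinsurance on €290 = €72.50. Cost to owner: €72.50. OOP to date €1,341. Plan pays €290 − €72.50 = €217.50.
Bill 3, €907: deductible met; 25% of €907 = €226.75. Owner pays €226.75; OOP now €1,567.75. Plan pays €907 − €226.75 = €680.25.
Bill 4, €505: deductible already satisfied, so owner's share is 25% × €505 = €126.25. Cost to owner: €126.25. OOP to date €1,694. Insurer: €505 − €126.25 = €378.75.
Bill 5, €2,921: deductible met; 25% of €2,921 = €730.25. Adding that to €1,694 gives €2,424.25, past the €1,700 cap; owner pays only €1,700 − €1,694 = €6. Insurer: €2,921 − €6 = €2,915.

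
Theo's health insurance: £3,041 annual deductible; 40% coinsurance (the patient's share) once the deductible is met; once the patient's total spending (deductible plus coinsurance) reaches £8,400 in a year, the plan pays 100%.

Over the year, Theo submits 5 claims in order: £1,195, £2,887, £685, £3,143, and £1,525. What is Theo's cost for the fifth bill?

#1 (£1,195): entire amount goes to the deductible. Patient owes £1,195 (running OOP £1,195).
#2 (£2,887): £1,846 finishes the deductible; £1,041 goes to coinsurance; patient's 40% is £416.40. Patient pays £2,262.40; OOP now £3,457.40.
#3 (£685): deductible met; 40% of £685 = £274. Cost to patient: £274. OOP to date £3,731.40.
#4 (£3,143): deductible met; 40% of £3,143 = £1,257.20. Cost to patient: £1,257.20. OOP to date £4,988.60.
#5 (£1,525): deductible already satisfied, so patient's share is 40% × £1,525 = £610. Cost to patient: £610. OOP to date £5,598.60.

£610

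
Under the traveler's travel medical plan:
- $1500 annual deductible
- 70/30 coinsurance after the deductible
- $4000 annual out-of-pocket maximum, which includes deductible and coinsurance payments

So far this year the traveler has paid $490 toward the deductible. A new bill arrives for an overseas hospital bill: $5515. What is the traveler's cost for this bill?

Deductible still to meet: $1500 − $490 = $1010.
The remaining $4505 (= $5515 − $1010) moves to coinsurance.
Traveler's 30% share of $4505 is $1351.50.
Traveler responsibility before any cap: $1010 + $1351.50 = $2361.50.
Cumulative spending $490 + $2361.50 = $2851.50 stays under the $4000 maximum.

$2361.50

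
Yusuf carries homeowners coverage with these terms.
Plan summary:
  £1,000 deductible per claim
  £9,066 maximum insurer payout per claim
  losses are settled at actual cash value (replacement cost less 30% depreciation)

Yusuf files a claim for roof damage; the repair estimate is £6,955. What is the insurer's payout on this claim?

£3,868.50

Depreciate 30%: the covered value is £6,955 × 0.7 = £4,868.50.
After the deductible, £4,868.50 − £1,000 = £3,868.50 remains.
That's under the £9,066 cap, so the insurer reimburses the full £3,868.50.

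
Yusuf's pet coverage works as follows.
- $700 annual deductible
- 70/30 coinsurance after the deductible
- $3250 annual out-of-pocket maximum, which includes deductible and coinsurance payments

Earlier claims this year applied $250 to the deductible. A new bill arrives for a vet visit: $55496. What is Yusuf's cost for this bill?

$3000

Remaining deductible: $700 − $250 = $450.
That leaves $55496 − $450 = $55046 for coinsurance.
Owner's 30% share of $55046 is $16513.80.
That puts the owner's cost at $450 + $16513.80 = $16963.80 before any cap.
Year-to-date out-of-pocket would reach $250 + $16963.80 = $17213.80, above the $3250 maximum, so the owner pays only $3250 − $250 = $3000.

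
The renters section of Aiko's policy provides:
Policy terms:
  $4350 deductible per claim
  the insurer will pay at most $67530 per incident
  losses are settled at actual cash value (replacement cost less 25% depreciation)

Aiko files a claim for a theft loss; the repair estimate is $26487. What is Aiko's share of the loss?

$10971.75

Actual cash value after 25% depreciation: $26487 × 75% = $19865.25.
After the deductible, $19865.25 − $4350 = $15515.25 remains.
$15515.25 is within the $67530 limit, so the insurer pays $15515.25.
Tenant's share is the uncovered remainder: $26487 − $15515.25 = $10971.75.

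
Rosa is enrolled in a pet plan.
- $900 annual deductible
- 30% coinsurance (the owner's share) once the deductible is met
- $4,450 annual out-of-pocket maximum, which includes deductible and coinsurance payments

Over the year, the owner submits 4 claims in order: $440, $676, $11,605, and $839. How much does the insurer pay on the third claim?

$8,123.50

Bill 1, $440: all of it applies to the deductible. Cost to owner: $440. OOP to date $440. Insurer: $440 − $440 = $0.
Bill 2, $676: deductible takes $460, $216 remains; owner's 30% is $64.80. Cost to owner: $524.80. OOP to date $964.80. Plan pays $676 − $524.80 = $151.20.
Bill 3, $11,605: deductible already satisfied, so owner's share is 30% × $11,605 = $3,481.50. Owner pays $3,481.50; OOP now $4,446.30. Plan pays $11,605 − $3,481.50 = $8,123.50.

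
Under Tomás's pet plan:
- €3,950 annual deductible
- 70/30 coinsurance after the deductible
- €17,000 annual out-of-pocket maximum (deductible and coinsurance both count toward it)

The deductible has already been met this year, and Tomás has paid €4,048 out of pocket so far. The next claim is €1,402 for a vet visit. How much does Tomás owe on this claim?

The deductible is already satisfied, so the full bill goes to coinsurance.
30% of €1,402 = €420.60 falls to the owner.
Total out-of-pocket so far would be €4,048 + €420.60 = €4,468.60, below the €17,000 cap — no reduction.

€420.60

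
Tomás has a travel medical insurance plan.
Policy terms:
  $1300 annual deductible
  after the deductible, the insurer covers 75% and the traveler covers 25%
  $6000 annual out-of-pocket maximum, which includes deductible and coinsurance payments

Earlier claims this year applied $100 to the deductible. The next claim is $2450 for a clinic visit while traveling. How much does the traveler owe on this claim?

$1512.50

Remaining deductible: $1300 − $100 = $1200.
That leaves $2450 − $1200 = $1250 for coinsurance.
25% of $1250 = $312.50 falls to the traveler.
Traveler responsibility before any cap: $1200 + $312.50 = $1512.50.
Year-to-date out-of-pocket becomes $100 + $1512.50 = $1612.50, still under the $6000 maximum, so no cap applies.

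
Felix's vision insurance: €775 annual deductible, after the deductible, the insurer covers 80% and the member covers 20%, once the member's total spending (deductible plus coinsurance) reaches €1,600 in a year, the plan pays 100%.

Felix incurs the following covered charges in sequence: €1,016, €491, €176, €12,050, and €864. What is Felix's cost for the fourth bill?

€643.40

#1 (€1,016): €775 to deductible, leaving €241; 20% of €241 = €48.20. Cost to member: €823.20. OOP to date €823.20.
#2 (€491): deductible already satisfied, so member's share is 20% × €491 = €98.20. Member owes €98.20 (running OOP €921.40).
#3 (€176): 20% coinsurance on €176 = €35.20. Member pays €35.20; OOP now €956.60.
#4 (€12,050): deductible met; 20% of €12,050 = €2,410. OOP would hit €3,366.60 > €1,600, so the cap limits the member to €1,600 − €956.60 = €643.40.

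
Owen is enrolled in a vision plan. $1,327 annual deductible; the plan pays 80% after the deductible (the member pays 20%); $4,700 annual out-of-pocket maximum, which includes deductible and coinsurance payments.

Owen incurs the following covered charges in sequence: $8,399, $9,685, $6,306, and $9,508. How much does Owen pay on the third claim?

$21.60

Bill 1, $8,399: $1,327 finishes the deductible; $7,072 goes to coinsurance; coinsurance $7,072 × 20% = $1,414.40. Member pays $2,741.40; OOP now $2,741.40.
Bill 2, $9,685: deductible already satisfied, so member's share is 20% × $9,685 = $1,937. Member owes $1,937 (running OOP $4,678.40).
Bill 3, $6,306: deductible already satisfied, so member's share is 20% × $6,306 = $1,261.20. Adding that to $4,678.40 gives $5,939.60, past the $4,700 cap; member pays only $4,700 − $4,678.40 = $21.60.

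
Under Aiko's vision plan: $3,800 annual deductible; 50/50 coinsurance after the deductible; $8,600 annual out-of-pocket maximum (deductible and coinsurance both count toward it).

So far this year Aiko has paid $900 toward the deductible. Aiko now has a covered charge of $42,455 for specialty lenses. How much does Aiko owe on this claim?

$7,700

Deductible still to meet: $3,800 − $900 = $2,900.
The remaining $39,555 (= $42,455 − $2,900) moves to coinsurance.
Coinsurance: $39,555 × 50% = $19,777.50.
So the member owes $2,900 + $19,777.50 = $22,677.50 before any cap.
Adding $22,677.50 to the $900 already spent would give $23,577.50, which exceeds the $8,600 cap; the member pays just $8,600 − $900 = $7,700.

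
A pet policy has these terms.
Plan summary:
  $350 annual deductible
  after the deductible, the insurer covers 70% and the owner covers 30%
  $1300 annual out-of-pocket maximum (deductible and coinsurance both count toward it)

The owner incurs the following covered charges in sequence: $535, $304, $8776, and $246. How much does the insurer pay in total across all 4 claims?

#1 ($535): $350 to deductible, leaving $185; 30% of $185 = $55.50. Owner pays $405.50; OOP now $405.50. Plan pays $535 − $405.50 = $129.50.
#2 ($304): deductible met; 30% of $304 = $91.20. Cost to owner: $91.20. OOP to date $496.70. Plan pays $304 − $91.20 = $212.80.
#3 ($8776): deductible met; 30% of $8776 = $2632.80. OOP would hit $3129.50 > $1300, so the cap limits the owner to $1300 − $496.70 = $803.30. Plan pays $8776 − $803.30 = $7972.70.
#4 ($246): 30% coinsurance on $246 = $73.80. Adding that to $1300 gives $1373.80, past the $1300 cap; owner pays only $1300 − $1300 = $0. Plan pays $246 − $0 = $246.
Insurer total = bills − owner's total = $9861 − $1300 = $8561.

$8561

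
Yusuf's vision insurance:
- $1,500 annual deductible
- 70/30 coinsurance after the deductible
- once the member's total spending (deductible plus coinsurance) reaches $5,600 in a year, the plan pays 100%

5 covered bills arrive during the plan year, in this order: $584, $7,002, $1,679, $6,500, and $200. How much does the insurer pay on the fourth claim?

$4,729.50

Claim 1 — $584: fully absorbed by the deductible. Member owes $584 (running OOP $584). Plan pays $584 − $584 = $0.
Claim 2 — $7,002: $916 to deductible, leaving $6,086; 30% of $6,086 = $1,825.80. Cost to member: $2,741.80. OOP to date $3,325.80. Insurer: $7,002 − $2,741.80 = $4,260.20.
Claim 3 — $1,679: 30% coinsurance on $1,679 = $503.70. Cost to member: $503.70. OOP to date $3,829.50. Insurer: $1,679 − $503.70 = $1,175.30.
Claim 4 — $6,500: 30% coinsurance on $6,500 = $1,950. That would push OOP to $5,779.50, over the $5,600 cap, so member pays $5,600 − $3,829.50 = $1,770.50. Insurer: $6,500 − $1,770.50 = $4,729.50.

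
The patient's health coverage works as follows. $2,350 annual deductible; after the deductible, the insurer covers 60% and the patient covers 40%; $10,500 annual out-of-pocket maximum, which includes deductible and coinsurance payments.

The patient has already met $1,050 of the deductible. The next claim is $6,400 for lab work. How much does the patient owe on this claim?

$3,340

Deductible still to meet: $2,350 − $1,050 = $1,300.
That leaves $6,400 − $1,300 = $5,100 for coinsurance.
40% of $5,100 = $2,040 falls to the patient.
So the patient owes $1,300 + $2,040 = $3,340 before any cap.
Year-to-date out-of-pocket becomes $1,050 + $3,340 = $4,390, still under the $10,500 maximum, so no cap applies.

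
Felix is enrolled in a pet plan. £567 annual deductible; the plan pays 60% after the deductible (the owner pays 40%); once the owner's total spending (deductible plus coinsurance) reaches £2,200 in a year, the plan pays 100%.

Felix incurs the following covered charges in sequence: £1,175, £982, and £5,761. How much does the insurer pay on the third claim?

£4,764

#1 (£1,175): £567 to deductible, leaving £608; owner's 40% is £243.20. Owner owes £810.20 (running OOP £810.20). Insurer: £1,175 − £810.20 = £364.80.
#2 (£982): deductible already satisfied, so owner's share is 40% × £982 = £392.80. Owner pays £392.80; OOP now £1,203. Plan pays £982 − £392.80 = £589.20.
#3 (£5,761): deductible met; 40% of £5,761 = £2,304.40. OOP would hit £3,507.40 > £2,200, so the cap limits the owner to £2,200 − £1,203 = £997. Insurer: £5,761 − £997 = £4,764.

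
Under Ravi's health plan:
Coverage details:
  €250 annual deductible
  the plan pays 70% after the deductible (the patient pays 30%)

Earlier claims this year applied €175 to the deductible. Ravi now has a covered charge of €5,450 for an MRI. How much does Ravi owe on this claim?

Deductible still to meet: €250 − €175 = €75.
The remaining €5,375 (= €5,450 − €75) moves to coinsurance.
30% of €5,375 = €1,612.50 falls to the patient.
So the patient owes €75 + €1,612.50 = €1,687.50.

€1,687.50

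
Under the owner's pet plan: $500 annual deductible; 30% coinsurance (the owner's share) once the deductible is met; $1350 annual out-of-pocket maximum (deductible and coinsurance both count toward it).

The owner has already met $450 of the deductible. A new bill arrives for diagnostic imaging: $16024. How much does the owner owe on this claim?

$900

Deductible still to meet: $500 − $450 = $50.
The remaining $15974 (= $16024 − $50) moves to coinsurance.
30% of $15974 = $4792.20 falls to the owner.
That puts the owner's cost at $50 + $4792.20 = $4842.20 before any cap.
That would bring total out-of-pocket to $5292.20, past the $1350 cap. The owner is capped at $1350 − $450 = $900 on this claim.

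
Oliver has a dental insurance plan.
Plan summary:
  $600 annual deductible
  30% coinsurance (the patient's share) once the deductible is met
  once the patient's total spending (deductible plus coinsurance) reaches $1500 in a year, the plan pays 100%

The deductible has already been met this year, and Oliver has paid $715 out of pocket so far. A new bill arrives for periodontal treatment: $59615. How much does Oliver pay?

$785

The deductible is already satisfied, so the full bill goes to coinsurance.
Coinsurance: $59615 × 30% = $17884.50.
Adding $17884.50 to the $715 already spent would give $18599.50, which exceeds the $1500 cap; the patient pays just $1500 − $715 = $785.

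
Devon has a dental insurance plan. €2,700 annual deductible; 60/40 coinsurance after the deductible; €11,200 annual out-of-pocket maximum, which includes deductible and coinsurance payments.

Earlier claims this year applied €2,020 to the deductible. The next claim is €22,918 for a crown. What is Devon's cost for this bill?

Remaining deductible: €2,700 − €2,020 = €680.
That leaves €22,918 − €680 = €22,238 for coinsurance.
40% of €22,238 = €8,895.20 falls to the patient.
That puts the patient's cost at €680 + €8,895.20 = €9,575.20 before any cap.
Adding €9,575.20 to the €2,020 already spent would give €11,595.20, which exceeds the €11,200 cap; the patient pays just €11,200 − €2,020 = €9,180.

€9,180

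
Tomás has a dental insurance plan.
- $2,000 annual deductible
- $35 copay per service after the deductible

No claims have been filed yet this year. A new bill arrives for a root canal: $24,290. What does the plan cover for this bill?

$22,255

Deductible not yet touched, so the first $2,000 of the bill goes to the deductible.
The remaining $22,290 (= $24,290 − $2,000) moves to the copay.
Copay on this service: $35.
So the patient owes $2,000 + $35 = $2,035.
Insurer pays the balance: $24,290 − $2,035 = $22,255.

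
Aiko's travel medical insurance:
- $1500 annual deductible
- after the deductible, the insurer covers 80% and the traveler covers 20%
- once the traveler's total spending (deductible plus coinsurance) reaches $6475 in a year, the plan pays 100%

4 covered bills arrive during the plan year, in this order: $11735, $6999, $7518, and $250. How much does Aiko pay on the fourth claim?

$24.60

Bill 1, $11735: deductible takes $1500, $10235 remains; traveler's 20% is $2047. Traveler pays $3547; OOP now $3547.
Bill 2, $6999: deductible met; 20% of $6999 = $1399.80. Traveler pays $1399.80; OOP now $4946.80.
Bill 3, $7518: 20% coinsurance on $7518 = $1503.60. Traveler pays $1503.60; OOP now $6450.40.
Bill 4, $250: 20% coinsurance on $250 = $50. OOP would hit $6500.40 > $6475, so the cap limits the traveler to $6475 − $6450.40 = $24.60.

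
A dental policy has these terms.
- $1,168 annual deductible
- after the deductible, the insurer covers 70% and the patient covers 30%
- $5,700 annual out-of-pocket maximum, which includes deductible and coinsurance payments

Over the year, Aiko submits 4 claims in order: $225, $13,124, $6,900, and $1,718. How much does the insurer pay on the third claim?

Bill 1, $225: all of it applies to the deductible. Patient pays $225; OOP now $225. Plan pays $225 − $225 = $0.
Bill 2, $13,124: $943 to deductible, leaving $12,181; 30% of $12,181 = $3,654.30. Cost to patient: $4,597.30. OOP to date $4,822.30. Plan pays $13,124 − $4,597.30 = $8,526.70.
Bill 3, $6,900: deductible already satisfied, so patient's share is 30% × $6,900 = $2,070. That would push OOP to $6,892.30, over the $5,700 cap, so patient pays $5,700 − $4,822.30 = $877.70. Plan pays $6,900 − $877.70 = $6,022.30.

$6,022.30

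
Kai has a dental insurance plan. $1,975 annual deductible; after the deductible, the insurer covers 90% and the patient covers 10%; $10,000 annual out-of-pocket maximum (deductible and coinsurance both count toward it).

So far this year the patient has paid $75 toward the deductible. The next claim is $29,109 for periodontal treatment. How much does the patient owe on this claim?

Deductible still to meet: $1,975 − $75 = $1,900.
The remaining $27,209 (= $29,109 − $1,900) moves to coinsurance.
Patient's 10% share of $27,209 is $2,720.90.
Patient responsibility before any cap: $1,900 + $2,720.90 = $4,620.90.
Year-to-date out-of-pocket becomes $75 + $4,620.90 = $4,695.90, still under the $10,000 maximum, so no cap applies.

$4,620.90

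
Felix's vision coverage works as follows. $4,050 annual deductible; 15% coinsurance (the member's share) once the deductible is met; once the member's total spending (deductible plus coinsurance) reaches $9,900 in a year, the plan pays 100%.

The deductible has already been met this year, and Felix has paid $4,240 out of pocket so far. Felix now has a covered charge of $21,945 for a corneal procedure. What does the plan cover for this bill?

The deductible is already satisfied, so the full bill goes to coinsurance.
15% of $21,945 = $3,291.75 falls to the member.
Total out-of-pocket so far would be $4,240 + $3,291.75 = $7,531.75, below the $9,900 cap — no reduction.
The plan picks up $21,945 − $3,291.75 = $18,653.25.

$18,653.25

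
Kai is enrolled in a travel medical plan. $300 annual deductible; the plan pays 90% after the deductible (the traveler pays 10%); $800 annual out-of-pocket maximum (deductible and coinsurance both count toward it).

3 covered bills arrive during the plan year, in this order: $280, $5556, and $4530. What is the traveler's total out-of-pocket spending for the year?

#1 ($280): fully absorbed by the deductible. Traveler pays $280; OOP now $280.
#2 ($5556): deductible takes $20, $5536 remains; traveler's 10% is $553.60. Together that's $20 + $553.60 = $573.60. OOP would hit $853.60 > $800, so the cap limits the traveler to $800 − $280 = $520.
#3 ($4530): deductible met; 10% of $4530 = $453. That would push OOP to $1253, over the $800 cap, so traveler pays $800 − $800 = $0.
Summing the traveler's payments: $280 + $520 + $0 = $800.

$800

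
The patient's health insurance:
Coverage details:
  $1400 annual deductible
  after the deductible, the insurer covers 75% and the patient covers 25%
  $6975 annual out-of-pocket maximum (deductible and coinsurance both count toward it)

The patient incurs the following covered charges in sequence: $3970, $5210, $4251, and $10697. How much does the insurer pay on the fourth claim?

$8129.75

#1 ($3970): $1400 to deductible, leaving $2570; patient's 25% is $642.50. Patient pays $2042.50; OOP now $2042.50. Plan pays $3970 − $2042.50 = $1927.50.
#2 ($5210): deductible already satisfied, so patient's share is 25% × $5210 = $1302.50. Patient owes $1302.50 (running OOP $3345). Plan pays $5210 − $1302.50 = $3907.50.
#3 ($4251): deductible met; 25% of $4251 = $1062.75. Patient owes $1062.75 (running OOP $4407.75). Insurer: $4251 − $1062.75 = $3188.25.
#4 ($10697): deductible met; 25% of $10697 = $2674.25. OOP would hit $7082 > $6975, so the cap limits the patient to $6975 − $4407.75 = $2567.25. Insurer: $10697 − $2567.25 = $8129.75.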